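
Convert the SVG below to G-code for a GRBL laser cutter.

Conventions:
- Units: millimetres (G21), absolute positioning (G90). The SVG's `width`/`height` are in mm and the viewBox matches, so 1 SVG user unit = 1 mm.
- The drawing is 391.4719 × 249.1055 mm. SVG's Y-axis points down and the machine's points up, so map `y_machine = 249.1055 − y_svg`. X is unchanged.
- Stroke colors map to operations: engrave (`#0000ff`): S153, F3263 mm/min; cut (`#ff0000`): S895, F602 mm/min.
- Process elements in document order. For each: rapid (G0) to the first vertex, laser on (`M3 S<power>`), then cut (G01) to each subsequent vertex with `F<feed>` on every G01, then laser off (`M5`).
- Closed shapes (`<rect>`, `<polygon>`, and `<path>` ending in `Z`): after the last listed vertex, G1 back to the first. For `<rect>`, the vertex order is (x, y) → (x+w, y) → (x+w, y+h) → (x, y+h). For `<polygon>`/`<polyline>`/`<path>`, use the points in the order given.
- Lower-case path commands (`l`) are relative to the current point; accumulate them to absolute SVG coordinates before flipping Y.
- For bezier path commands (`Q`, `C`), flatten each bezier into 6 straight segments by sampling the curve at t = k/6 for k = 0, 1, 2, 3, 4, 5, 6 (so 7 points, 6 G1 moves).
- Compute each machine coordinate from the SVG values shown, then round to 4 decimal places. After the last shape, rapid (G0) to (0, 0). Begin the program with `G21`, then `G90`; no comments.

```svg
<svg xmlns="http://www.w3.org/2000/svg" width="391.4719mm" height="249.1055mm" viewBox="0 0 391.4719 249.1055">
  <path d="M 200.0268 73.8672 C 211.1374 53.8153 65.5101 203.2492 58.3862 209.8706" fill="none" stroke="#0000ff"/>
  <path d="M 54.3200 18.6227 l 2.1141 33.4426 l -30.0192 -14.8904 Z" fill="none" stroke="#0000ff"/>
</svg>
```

Since the viewBox matches the mm dimensions, user units are millimetres directly. The only transform is the Y-flip y_m = 249.1055 − y_svg.

Shape 1 is a cubic bezier drawn with `<path>`. Its stroke #0000ff means engrave at S153, F3263. After flipping Y the toolpath is (200.0268,175.2383) → (193.8875,172.5863) → (169.8263,150.3615) → (136.0444,117.2391) → (100.7430,81.8939) → (72.1232,53.0008) → (58.3862,39.2349).

Shape 2 is a regular polygon drawn with `<path>`. Its stroke #0000ff means engrave at S153, F3263. After flipping Y the toolpath is (54.3200,230.4828) → (56.4341,197.0402) → (26.4149,211.9306) → (54.3200,230.4828), returning to the start.

G21
G90
G0 X200.0268 Y175.2383
M3 S153
G01 X193.8875 Y172.5863 F3263
G01 X169.8263 Y150.3615 F3263
G01 X136.0444 Y117.2391 F3263
G01 X100.7430 Y81.8939 F3263
G01 X72.1232 Y53.0008 F3263
G01 X58.3862 Y39.2349 F3263
M5
G0 X54.3200 Y230.4828
M3 S153
G01 X56.4341 Y197.0402 F3263
G01 X26.4149 Y211.9306 F3263
G01 X54.3200 Y230.4828 F3263
M5
G0 X0.0000 Y0.0000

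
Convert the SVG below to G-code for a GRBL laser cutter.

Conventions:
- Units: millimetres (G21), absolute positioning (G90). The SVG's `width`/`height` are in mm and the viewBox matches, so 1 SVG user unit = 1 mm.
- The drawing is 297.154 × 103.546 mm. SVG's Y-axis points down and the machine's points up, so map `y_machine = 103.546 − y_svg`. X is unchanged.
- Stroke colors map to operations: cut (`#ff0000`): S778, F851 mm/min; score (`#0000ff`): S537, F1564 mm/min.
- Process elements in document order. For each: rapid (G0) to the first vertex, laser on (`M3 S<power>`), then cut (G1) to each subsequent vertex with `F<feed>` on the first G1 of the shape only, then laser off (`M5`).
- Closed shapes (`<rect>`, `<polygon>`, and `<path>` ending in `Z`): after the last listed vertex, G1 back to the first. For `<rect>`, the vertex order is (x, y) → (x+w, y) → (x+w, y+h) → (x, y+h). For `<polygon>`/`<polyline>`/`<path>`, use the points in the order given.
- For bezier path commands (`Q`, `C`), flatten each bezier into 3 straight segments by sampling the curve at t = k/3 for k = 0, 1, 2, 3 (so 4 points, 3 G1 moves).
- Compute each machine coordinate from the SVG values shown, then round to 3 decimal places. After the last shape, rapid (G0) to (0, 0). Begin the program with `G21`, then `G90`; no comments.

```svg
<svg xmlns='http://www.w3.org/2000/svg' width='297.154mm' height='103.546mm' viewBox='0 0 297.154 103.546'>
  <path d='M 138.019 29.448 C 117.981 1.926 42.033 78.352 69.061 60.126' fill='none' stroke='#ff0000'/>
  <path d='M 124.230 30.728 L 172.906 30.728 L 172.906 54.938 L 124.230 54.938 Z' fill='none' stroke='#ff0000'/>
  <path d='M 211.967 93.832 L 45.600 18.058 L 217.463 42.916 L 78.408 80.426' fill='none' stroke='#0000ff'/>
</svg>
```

G21
G90
G0 X138.019 Y74.098
M3 S778
G1 X105.229 Y74.326 F851
G1 X70.474 Y49.389
G1 X69.061 Y43.420
M5
G0 X124.230 Y72.818
M3 S778
G1 X172.906 Y72.818 F851
G1 X172.906 Y48.608
G1 X124.230 Y48.608
G1 X124.230 Y72.818
M5
G0 X211.967 Y9.714
M3 S537
G1 X45.600 Y85.488 F1564
G1 X217.463 Y60.630
G1 X78.408 Y23.120
M5
G0 X0.000 Y0.000

Since the viewBox matches the mm dimensions, user units are millimetres directly. The only transform is the Y-flip y_m = 103.546 − y_svg.

Shape 1 is a cubic bezier drawn with `<path>`. Its stroke #ff0000 means cut at S778, F851. After flipping Y the toolpath is (138.019,74.098) → (105.229,74.326) → (70.474,49.389) → (69.061,43.420).

Shape 2 is a rectangle drawn with `<path>`. Its stroke #ff0000 means cut at S778, F851. After flipping Y the toolpath is (124.230,72.818) → (172.906,72.818) → (172.906,48.608) → (124.230,48.608) → (124.230,72.818), returning to the start.

Shape 3 is a open polyline drawn with `<path>`. Its stroke #0000ff means score at S537, F1564. After flipping Y the toolpath is (211.967,9.714) → (45.600,85.488) → (217.463,60.630) → (78.408,23.120).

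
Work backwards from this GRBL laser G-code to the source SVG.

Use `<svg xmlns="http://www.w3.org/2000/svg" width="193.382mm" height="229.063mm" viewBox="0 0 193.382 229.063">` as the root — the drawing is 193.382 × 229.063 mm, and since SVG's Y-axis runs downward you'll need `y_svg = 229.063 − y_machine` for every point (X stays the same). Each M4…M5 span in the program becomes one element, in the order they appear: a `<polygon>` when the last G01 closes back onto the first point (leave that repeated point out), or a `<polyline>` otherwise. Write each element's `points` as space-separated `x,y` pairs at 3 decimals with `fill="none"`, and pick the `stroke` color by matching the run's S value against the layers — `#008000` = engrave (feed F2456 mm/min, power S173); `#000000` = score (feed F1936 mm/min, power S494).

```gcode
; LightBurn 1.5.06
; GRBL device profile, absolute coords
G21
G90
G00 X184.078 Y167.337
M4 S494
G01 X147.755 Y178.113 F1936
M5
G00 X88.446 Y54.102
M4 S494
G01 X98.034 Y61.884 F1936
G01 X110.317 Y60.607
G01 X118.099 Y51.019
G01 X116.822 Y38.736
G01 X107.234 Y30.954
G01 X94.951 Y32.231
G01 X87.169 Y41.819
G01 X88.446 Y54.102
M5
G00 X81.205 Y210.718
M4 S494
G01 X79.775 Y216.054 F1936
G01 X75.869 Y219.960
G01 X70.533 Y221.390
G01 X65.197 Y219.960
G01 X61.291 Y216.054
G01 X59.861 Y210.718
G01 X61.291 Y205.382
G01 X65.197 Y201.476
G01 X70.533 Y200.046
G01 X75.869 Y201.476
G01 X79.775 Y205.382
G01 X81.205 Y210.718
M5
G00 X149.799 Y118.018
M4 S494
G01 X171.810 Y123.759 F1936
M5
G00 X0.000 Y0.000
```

<svg xmlns="http://www.w3.org/2000/svg" width="193.382mm" height="229.063mm" viewBox="0 0 193.382 229.063">
  <polyline points="184.078,61.726 147.755,50.950" fill="none" stroke="#000000"/>
  <polygon points="88.446,174.961 98.034,167.179 110.317,168.456 118.099,178.044 116.822,190.327 107.234,198.109 94.951,196.832 87.169,187.244" fill="none" stroke="#000000"/>
  <polygon points="81.205,18.345 79.775,13.009 75.869,9.103 70.533,7.673 65.197,9.103 61.291,13.009 59.861,18.345 61.291,23.681 65.197,27.587 70.533,29.017 75.869,27.587 79.775,23.681" fill="none" stroke="#000000"/>
  <polyline points="149.799,111.045 171.810,105.304" fill="none" stroke="#000000"/>
</svg>

Machine Y-up, SVG Y-down with viewBox height 229.063, so y_svg = 229.063 − y_machine; X carries over. Every run uses S494, so all elements get stroke `#000000` (score).

Run 1: The run is open, so emit a `<polyline>` with points (Y-flipped): 184.078,61.726 147.755,50.950.

Run 2: The run returns to its start, so emit a `<polygon>` with points (Y-flipped): 88.446,174.961 98.034,167.179 110.317,168.456 118.099,178.044 116.822,190.327 107.234,198.109 94.951,196.832 87.169,187.244.

Run 3: The run returns to its start, so emit a `<polygon>` with points (Y-flipped): 81.205,18.345 79.775,13.009 75.869,9.103 70.533,7.673 65.197,9.103 61.291,13.009 59.861,18.345 61.291,23.681 65.197,27.587 70.533,29.017 75.869,27.587 79.775,23.681.

Run 4: The run is open, so emit a `<polyline>` with points (Y-flipped): 149.799,111.045 171.810,105.304.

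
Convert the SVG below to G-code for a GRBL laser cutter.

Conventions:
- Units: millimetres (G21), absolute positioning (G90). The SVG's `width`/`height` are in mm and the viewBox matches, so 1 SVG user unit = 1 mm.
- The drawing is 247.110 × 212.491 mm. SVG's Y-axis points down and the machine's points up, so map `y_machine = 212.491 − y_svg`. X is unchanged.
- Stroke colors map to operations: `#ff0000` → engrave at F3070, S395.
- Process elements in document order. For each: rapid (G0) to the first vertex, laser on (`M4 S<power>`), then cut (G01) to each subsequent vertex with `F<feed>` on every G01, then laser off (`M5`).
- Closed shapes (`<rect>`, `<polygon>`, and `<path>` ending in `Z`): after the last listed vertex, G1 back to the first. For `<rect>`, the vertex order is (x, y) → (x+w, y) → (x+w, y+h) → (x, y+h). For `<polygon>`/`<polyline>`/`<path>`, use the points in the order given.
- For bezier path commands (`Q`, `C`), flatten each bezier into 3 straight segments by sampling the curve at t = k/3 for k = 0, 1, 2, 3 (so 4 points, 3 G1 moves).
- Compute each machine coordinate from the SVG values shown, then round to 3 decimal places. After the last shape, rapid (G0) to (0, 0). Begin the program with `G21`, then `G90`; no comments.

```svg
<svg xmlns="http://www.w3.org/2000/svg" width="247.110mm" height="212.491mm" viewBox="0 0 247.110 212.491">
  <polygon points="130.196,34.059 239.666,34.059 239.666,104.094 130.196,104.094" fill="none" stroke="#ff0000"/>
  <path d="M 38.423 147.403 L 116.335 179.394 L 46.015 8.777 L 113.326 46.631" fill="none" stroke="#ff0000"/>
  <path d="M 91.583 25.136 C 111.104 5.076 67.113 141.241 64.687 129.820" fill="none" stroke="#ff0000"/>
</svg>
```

1 u = 1 mm; y_m = 212.491 − y.

[1] `<polygon>` rectangle, #ff0000→engrave S395 F3070: (130.196,178.432) → (239.666,178.432) → (239.666,108.397) → (130.196,108.397) → (130.196,178.432) (closed)

[2] `<path>` open polyline, #ff0000→engrave S395 F3070: (38.423,65.088) → (116.335,33.097) → (46.015,203.714) → (113.326,165.860)

[3] `<path>` cubic bezier, #ff0000→engrave S395 F3070: (91.583,187.355) → (93.825,166.592) → (77.076,109.193) → (64.687,82.671)

G21
G90
G0 X130.196 Y178.432
M4 S395
G01 X239.666 Y178.432 F3070
G01 X239.666 Y108.397 F3070
G01 X130.196 Y108.397 F3070
G01 X130.196 Y178.432 F3070
M5
G0 X38.423 Y65.088
M4 S395
G01 X116.335 Y33.097 F3070
G01 X46.015 Y203.714 F3070
G01 X113.326 Y165.860 F3070
M5
G0 X91.583 Y187.355
M4 S395
G01 X93.825 Y166.592 F3070
G01 X77.076 Y109.193 F3070
G01 X64.687 Y82.671 F3070
M5
G0 X0.000 Y0.000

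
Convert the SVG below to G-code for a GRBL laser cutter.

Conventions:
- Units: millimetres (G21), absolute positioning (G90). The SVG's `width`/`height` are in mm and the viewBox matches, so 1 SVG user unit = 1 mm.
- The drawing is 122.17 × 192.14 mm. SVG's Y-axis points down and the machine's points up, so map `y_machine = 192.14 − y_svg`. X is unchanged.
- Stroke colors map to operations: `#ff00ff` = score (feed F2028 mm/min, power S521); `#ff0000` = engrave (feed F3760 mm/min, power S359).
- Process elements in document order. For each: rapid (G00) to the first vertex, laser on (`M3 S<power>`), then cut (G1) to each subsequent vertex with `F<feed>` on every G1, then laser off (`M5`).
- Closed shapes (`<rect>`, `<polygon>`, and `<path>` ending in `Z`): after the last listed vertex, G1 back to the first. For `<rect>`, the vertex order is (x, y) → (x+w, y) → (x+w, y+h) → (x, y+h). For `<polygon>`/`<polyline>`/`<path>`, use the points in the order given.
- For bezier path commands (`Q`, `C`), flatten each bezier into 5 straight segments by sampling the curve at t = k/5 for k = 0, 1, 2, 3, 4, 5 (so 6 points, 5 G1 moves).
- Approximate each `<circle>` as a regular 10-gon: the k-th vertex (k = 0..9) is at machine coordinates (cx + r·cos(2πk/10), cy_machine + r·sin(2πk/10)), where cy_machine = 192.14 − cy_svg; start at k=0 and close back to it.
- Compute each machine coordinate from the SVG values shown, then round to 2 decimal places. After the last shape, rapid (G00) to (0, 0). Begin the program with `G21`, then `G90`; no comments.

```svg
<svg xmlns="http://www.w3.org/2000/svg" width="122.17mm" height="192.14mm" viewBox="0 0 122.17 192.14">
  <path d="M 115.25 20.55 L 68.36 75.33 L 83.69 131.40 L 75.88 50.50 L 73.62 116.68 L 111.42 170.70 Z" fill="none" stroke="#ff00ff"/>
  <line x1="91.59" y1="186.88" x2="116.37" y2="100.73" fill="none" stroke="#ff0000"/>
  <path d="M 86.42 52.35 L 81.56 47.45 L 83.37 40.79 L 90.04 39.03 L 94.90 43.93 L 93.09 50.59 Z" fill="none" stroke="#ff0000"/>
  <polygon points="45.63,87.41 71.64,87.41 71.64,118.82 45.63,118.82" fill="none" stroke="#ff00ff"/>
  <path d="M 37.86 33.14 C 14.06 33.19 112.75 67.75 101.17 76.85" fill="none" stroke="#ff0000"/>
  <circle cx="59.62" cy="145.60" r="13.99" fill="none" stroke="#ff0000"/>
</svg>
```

G21
G90
G00 X115.25 Y171.59
M3 S521
G1 X68.36 Y116.81 F2028
G1 X83.69 Y60.74 F2028
G1 X75.88 Y141.64 F2028
G1 X73.62 Y75.46 F2028
G1 X111.42 Y21.44 F2028
G1 X115.25 Y171.59 F2028
M5
G00 X91.59 Y5.26
M3 S359
G1 X116.37 Y91.41 F3760
M5
G00 X86.42 Y139.79
M3 S359
G1 X81.56 Y144.69 F3760
G1 X83.37 Y151.35 F3760
G1 X90.04 Y153.11 F3760
G1 X94.90 Y148.21 F3760
G1 X93.09 Y141.55 F3760
G1 X86.42 Y139.79 F3760
M5
G00 X45.63 Y104.73
M3 S521
G1 X71.64 Y104.73 F2028
G1 X71.64 Y73.32 F2028
G1 X45.63 Y73.32 F2028
G1 X45.63 Y104.73 F2028
M5
G00 X37.86 Y159.00
M3 S359
G1 X36.42 Y155.31 F3760
G1 X53.20 Y146.21 F3760
G1 X77.03 Y134.59 F3760
G1 X96.75 Y123.33 F3760
G1 X101.17 Y115.29 F3760
M5
G00 X73.61 Y46.54
M3 S359
G1 X70.94 Y54.76 F3760
G1 X63.94 Y59.85 F3760
G1 X55.30 Y59.85 F3760
G1 X48.30 Y54.76 F3760
G1 X45.63 Y46.54 F3760
G1 X48.30 Y38.32 F3760
G1 X55.30 Y33.23 F3760
G1 X63.94 Y33.23 F3760
G1 X70.94 Y38.32 F3760
G1 X73.61 Y46.54 F3760
M5
G00 X0.00 Y0.00

1 u = 1 mm; y_m = 192.14 − y.

[1] `<path>` closed polygon, #ff00ff→score S521 F2028: (115.25,171.59) → (68.36,116.81) → (83.69,60.74) → (75.88,141.64) → (73.62,75.46) → (111.42,21.44) → (115.25,171.59) (closed)

[2] `<line>` line segment, #ff0000→engrave S359 F3760: (91.59,5.26) → (116.37,91.41)

[3] `<path>` regular polygon, #ff0000→engrave S359 F3760: (86.42,139.79) → (81.56,144.69) → (83.37,151.35) → (90.04,153.11) → (94.90,148.21) → (93.09,141.55) → (86.42,139.79) (closed)

[4] `<polygon>` rectangle, #ff00ff→score S521 F2028: (45.63,104.73) → (71.64,104.73) → (71.64,73.32) → (45.63,73.32) → (45.63,104.73) (closed)

[5] `<path>` cubic bezier, #ff0000→engrave S359 F3760: (37.86,159.00) → (36.42,155.31) → (53.20,146.21) → (77.03,134.59) → (96.75,123.33) → (101.17,115.29)

[6] `<circle>` circle, #ff0000→engrave S359 F3760: (73.61,46.54) → (70.94,54.76) → (63.94,59.85) → (55.30,59.85) → (48.30,54.76) → (45.63,46.54) → (48.30,38.32) → (55.30,33.23) → (63.94,33.23) → (70.94,38.32) → (73.61,46.54) (closed)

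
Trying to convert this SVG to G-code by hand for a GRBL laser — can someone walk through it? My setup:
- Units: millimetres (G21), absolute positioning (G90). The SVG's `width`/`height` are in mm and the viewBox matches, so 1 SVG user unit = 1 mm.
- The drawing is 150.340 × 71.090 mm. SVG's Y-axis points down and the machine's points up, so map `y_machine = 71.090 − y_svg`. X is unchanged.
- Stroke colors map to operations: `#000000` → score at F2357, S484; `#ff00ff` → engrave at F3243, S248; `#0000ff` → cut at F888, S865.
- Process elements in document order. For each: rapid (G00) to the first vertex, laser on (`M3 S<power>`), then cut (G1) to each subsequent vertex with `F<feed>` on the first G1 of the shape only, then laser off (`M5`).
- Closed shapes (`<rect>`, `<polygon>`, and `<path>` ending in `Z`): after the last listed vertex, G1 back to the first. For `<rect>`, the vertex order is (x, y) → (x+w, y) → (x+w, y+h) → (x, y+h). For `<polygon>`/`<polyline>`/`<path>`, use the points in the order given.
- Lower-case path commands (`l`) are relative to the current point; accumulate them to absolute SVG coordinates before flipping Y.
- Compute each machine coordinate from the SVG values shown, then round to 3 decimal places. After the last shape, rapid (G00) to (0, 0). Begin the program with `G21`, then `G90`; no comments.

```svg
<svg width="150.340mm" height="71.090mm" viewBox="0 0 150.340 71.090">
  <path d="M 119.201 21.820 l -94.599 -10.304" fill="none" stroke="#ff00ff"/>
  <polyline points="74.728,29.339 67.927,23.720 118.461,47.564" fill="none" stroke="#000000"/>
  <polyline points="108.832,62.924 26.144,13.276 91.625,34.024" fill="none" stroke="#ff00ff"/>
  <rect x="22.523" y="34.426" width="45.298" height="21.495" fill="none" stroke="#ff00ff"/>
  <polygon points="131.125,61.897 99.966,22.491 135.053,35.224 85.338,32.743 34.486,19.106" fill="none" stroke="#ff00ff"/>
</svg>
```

1 u = 1 mm; y_m = 71.090 − y.

[1] `<path>` line segment, #ff00ff→engrave S248 F3243: (119.201,49.270) → (24.602,59.574)

[2] `<polyline>` open polyline, #000000→score S484 F2357: (74.728,41.751) → (67.927,47.370) → (118.461,23.526)

[3] `<polyline>` open polyline, #ff00ff→engrave S248 F3243: (108.832,8.166) → (26.144,57.814) → (91.625,37.066)

[4] `<rect>` rectangle, #ff00ff→engrave S248 F3243: (22.523,36.664) → (67.821,36.664) → (67.821,15.169) → (22.523,15.169) → (22.523,36.664) (closed)

[5] `<polygon>` closed polygon, #ff00ff→engrave S248 F3243: (131.125,9.193) → (99.966,48.599) → (135.053,35.866) → (85.338,38.347) → (34.486,51.984) → (131.125,9.193) (closed)

G21
G90
G00 X119.201 Y49.270
M3 S248
G1 X24.602 Y59.574 F3243
M5
G00 X74.728 Y41.751
M3 S484
G1 X67.927 Y47.370 F2357
G1 X118.461 Y23.526
M5
G00 X108.832 Y8.166
M3 S248
G1 X26.144 Y57.814 F3243
G1 X91.625 Y37.066
M5
G00 X22.523 Y36.664
M3 S248
G1 X67.821 Y36.664 F3243
G1 X67.821 Y15.169
G1 X22.523 Y15.169
G1 X22.523 Y36.664
M5
G00 X131.125 Y9.193
M3 S248
G1 X99.966 Y48.599 F3243
G1 X135.053 Y35.866
G1 X85.338 Y38.347
G1 X34.486 Y51.984
G1 X131.125 Y9.193
M5
G00 X0.000 Y0.000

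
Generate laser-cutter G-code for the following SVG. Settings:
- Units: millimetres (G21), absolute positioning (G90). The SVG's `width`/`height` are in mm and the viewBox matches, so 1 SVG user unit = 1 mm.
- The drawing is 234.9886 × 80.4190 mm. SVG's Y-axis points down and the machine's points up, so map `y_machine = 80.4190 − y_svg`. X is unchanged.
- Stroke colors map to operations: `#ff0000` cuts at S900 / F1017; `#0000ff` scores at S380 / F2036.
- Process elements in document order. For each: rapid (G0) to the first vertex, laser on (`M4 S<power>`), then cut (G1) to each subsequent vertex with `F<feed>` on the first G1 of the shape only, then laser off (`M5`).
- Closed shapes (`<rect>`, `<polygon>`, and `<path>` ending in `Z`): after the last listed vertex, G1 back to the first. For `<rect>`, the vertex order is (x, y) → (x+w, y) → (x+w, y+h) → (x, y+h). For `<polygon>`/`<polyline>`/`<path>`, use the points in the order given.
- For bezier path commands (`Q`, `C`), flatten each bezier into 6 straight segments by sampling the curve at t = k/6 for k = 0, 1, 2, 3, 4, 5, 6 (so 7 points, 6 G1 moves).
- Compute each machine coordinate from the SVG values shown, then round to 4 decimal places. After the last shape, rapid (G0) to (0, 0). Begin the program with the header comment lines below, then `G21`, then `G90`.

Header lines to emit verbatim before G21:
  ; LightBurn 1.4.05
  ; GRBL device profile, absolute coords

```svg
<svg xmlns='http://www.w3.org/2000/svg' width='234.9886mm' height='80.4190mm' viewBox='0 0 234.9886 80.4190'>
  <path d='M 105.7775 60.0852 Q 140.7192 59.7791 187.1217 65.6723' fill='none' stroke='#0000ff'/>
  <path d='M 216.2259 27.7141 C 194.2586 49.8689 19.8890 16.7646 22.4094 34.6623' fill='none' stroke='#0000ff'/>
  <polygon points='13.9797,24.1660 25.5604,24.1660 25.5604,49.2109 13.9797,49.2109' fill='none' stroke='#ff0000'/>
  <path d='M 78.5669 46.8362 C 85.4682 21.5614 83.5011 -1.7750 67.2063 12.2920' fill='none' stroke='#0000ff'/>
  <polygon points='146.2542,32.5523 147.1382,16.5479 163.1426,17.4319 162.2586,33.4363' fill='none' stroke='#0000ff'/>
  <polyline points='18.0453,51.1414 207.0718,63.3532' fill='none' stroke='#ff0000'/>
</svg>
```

; LightBurn 1.4.05
; GRBL device profile, absolute coords
G21
G90
G0 X105.7775 Y20.3338
M4 S380
G1 X117.7431 Y20.2636 F2036
G1 X130.3454 Y19.8491
G1 X143.5844 Y19.0901
G1 X157.4601 Y17.9867
G1 X171.9726 Y16.5389
G1 X187.1217 Y14.7467
M5
G0 X216.2259 Y52.7049
M4 S380
G1 X194.0666 Y45.7405 F2036
G1 X155.6538 Y45.0342
G1 X110.1348 Y47.6344
G1 X66.6563 Y50.5893
G1 X34.3655 Y50.9473
G1 X22.4094 Y45.7567
M5
G0 X13.9797 Y56.2530
M4 S900
G1 X25.5604 Y56.2530 F1017
G1 X25.5604 Y31.2081
G1 X13.9797 Y31.2081
G1 X13.9797 Y56.2530
M5
G0 X78.5669 Y33.5828
M4 S380
G1 X81.2532 Y45.8945 F2036
G1 X82.3099 Y56.8979
G1 X81.5851 Y65.6081
G1 X78.9274 Y71.0397
G1 X74.1850 Y72.2077
G1 X67.2063 Y68.1270
M5
G0 X146.2542 Y47.8667
M4 S380
G1 X147.1382 Y63.8711 F2036
G1 X163.1426 Y62.9871
G1 X162.2586 Y46.9827
G1 X146.2542 Y47.8667
M5
G0 X18.0453 Y29.2776
M4 S900
G1 X207.0718 Y17.0658 F1017
M5
G0 X0.0000 Y0.0000

viewBox `0 0 234.9886 80.4190` with mm width/height → 1 unit = 1 mm. Flip: y_m = 80.4190 − y_svg.

**Shape 1** — `<path>` quadratic bezier, stroke `#0000ff` → score (S380, F2036). Control points (SVG): P0=(105.7775,60.0852), P1=(140.7192,59.7791), P2=(187.1217,65.6723); sampled at t=k/6. Machine vertices: (105.7775,20.3338) → (117.7431,20.2636) → (130.3454,19.8491) → (143.5844,19.0901) → (157.4601,17.9867) → (171.9726,16.5389) → (187.1217,14.7467). Open path.

**Shape 2** — `<path>` cubic bezier, stroke `#0000ff` → score (S380, F2036). Control points (SVG): P0=(216.2259,27.7141), P1=(194.2586,49.8689), P2=(19.8890,16.7646), P3=(22.4094,34.6623); sampled at t=k/6. Machine vertices: (216.2259,52.7049) → (194.0666,45.7405) → (155.6538,45.0342) → (110.1348,47.6344) → (66.6563,50.5893) → (34.3655,50.9473) → (22.4094,45.7567). Open path.

**Shape 3** — `<polygon>` rectangle, stroke `#ff0000` → cut (S900, F1017). Machine vertices: (13.9797,56.2530) → (25.5604,56.2530) → (25.5604,31.2081) → (13.9797,31.2081) → (13.9797,56.2530). Closed: final G1 returns to the first vertex.

**Shape 4** — `<path>` cubic bezier, stroke `#0000ff` → score (S380, F2036). Control points (SVG): P0=(78.5669,46.8362), P1=(85.4682,21.5614), P2=(83.5011,-1.7750), P3=(67.2063,12.2920); sampled at t=k/6. Machine vertices: (78.5669,33.5828) → (81.2532,45.8945) → (82.3099,56.8979) → (81.5851,65.6081) → (78.9274,71.0397) → (74.1850,72.2077) → (67.2063,68.1270). Open path.

**Shape 5** — `<polygon>` regular polygon, stroke `#0000ff` → score (S380, F2036). Machine vertices: (146.2542,47.8667) → (147.1382,63.8711) → (163.1426,62.9871) → (162.2586,46.9827) → (146.2542,47.8667). Closed: final G1 returns to the first vertex.

**Shape 6** — `<polyline>` line segment, stroke `#ff0000` → cut (S900, F1017). Machine vertices: (18.0453,29.2776) → (207.0718,17.0658). Open path.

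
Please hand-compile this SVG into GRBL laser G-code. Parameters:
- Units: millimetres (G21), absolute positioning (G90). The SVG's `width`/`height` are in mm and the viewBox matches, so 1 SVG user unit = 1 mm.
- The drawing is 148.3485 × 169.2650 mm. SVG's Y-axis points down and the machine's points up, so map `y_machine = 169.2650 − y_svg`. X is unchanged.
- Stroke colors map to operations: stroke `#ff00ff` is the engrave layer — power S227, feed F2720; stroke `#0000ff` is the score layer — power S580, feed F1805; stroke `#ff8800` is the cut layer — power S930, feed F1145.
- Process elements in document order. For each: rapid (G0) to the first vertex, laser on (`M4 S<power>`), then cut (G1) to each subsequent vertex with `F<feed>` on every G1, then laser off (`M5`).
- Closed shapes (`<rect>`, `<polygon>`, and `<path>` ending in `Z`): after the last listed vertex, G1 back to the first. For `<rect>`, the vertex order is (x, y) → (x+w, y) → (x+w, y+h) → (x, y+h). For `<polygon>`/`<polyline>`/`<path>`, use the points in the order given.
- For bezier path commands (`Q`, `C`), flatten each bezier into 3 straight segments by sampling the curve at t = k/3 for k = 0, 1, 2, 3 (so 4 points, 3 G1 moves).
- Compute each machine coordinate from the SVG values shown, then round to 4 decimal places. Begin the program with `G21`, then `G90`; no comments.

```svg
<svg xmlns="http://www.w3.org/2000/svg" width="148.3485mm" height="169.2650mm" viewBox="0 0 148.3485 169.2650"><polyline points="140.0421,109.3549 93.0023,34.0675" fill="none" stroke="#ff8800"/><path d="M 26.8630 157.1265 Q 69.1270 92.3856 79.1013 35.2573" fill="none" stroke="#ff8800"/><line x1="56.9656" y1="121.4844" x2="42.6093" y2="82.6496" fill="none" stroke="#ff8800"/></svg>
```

1 u = 1 mm; y_m = 169.2650 − y.

[1] `<polyline>` line segment, #ff8800→cut S930 F1145: (140.0421,59.9101) → (93.0023,135.1975)

[2] `<path>` quadratic bezier, #ff8800→cut S930 F1145: (26.8630,12.1385) → (51.4513,54.4533) → (68.8640,95.0763) → (79.1013,134.0077)

[3] `<line>` line segment, #ff8800→cut S930 F1145: (56.9656,47.7806) → (42.6093,86.6154)

G21
G90
G0 X140.0421 Y59.9101
M4 S930
G1 X93.0023 Y135.1975 F1145
M5
G0 X26.8630 Y12.1385
M4 S930
G1 X51.4513 Y54.4533 F1145
G1 X68.8640 Y95.0763 F1145
G1 X79.1013 Y134.0077 F1145
M5
G0 X56.9656 Y47.7806
M4 S930
G1 X42.6093 Y86.6154 F1145
M5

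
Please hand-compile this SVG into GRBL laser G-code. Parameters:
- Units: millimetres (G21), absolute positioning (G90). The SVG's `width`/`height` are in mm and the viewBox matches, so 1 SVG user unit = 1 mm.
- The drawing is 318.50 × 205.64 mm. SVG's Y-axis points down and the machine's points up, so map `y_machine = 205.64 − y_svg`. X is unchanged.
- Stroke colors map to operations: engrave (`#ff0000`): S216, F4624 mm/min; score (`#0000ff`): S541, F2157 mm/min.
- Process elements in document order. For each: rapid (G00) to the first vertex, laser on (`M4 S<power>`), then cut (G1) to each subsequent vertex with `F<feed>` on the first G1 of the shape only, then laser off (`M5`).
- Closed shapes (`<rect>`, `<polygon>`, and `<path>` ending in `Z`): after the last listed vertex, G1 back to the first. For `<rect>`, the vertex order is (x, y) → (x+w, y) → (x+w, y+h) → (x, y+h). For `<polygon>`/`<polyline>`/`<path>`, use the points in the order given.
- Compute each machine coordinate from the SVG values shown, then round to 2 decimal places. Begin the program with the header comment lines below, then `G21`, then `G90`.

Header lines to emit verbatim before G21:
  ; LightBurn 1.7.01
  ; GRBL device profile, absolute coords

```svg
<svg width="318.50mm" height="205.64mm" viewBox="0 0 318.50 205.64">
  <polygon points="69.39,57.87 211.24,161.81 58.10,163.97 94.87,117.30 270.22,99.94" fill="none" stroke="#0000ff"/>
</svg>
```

viewBox `0 0 318.50 205.64` with mm width/height → 1 unit = 1 mm. Flip: y_m = 205.64 − y_svg.

**Shape 1** — `<polygon>` closed polygon, stroke `#0000ff` → score (S541, F2157). Machine vertices: (69.39,147.77) → (211.24,43.83) → (58.10,41.67) → (94.87,88.34) → (270.22,105.70) → (69.39,147.77). Closed: final G1 returns to the first vertex.

; LightBurn 1.7.01
; GRBL device profile, absolute coords
G21
G90
G00 X69.39 Y147.77
M4 S541
G1 X211.24 Y43.83 F2157
G1 X58.10 Y41.67
G1 X94.87 Y88.34
G1 X270.22 Y105.70
G1 X69.39 Y147.77
M5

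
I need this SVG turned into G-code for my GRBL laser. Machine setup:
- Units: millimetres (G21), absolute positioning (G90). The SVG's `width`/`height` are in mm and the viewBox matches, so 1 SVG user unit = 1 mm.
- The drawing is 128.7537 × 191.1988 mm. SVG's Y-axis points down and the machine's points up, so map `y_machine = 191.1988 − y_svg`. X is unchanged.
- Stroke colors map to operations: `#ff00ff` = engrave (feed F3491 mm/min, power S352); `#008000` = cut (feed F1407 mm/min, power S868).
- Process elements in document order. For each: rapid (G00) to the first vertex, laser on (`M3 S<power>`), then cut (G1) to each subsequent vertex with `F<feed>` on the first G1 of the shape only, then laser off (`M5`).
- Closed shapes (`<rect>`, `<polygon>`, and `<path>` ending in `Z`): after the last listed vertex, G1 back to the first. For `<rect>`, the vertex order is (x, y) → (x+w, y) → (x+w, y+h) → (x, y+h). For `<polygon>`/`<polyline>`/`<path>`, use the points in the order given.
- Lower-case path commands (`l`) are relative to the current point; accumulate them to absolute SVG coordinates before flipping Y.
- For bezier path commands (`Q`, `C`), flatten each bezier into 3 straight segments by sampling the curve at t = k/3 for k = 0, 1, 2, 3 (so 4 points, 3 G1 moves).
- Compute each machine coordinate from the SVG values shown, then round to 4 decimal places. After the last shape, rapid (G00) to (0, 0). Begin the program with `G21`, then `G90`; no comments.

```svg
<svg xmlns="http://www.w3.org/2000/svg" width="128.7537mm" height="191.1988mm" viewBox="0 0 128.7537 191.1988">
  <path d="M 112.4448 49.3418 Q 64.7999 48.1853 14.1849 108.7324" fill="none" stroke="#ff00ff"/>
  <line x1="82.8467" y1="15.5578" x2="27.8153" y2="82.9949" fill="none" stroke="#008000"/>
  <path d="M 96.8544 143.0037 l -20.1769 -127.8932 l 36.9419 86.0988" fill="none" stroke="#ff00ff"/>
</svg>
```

viewBox `0 0 128.7537 191.1988` with mm width/height → 1 unit = 1 mm. Flip: y_m = 191.1988 − y_svg.

**Shape 1** — `<path>` quadratic bezier, stroke `#ff00ff` → engrave (S352, F3491). Control points (SVG): P0=(112.4448,49.3418), P1=(64.7999,48.1853), P2=(14.1849,108.7324); sampled at t=k/3. Machine vertices: (112.4448,141.8570) → (80.3515,135.7720) → (47.5982,115.9752) → (14.1849,82.4664). Open path.

**Shape 2** — `<line>` line segment, stroke `#008000` → cut (S868, F1407). Machine vertices: (82.8467,175.6410) → (27.8153,108.2039). Open path.

**Shape 3** — `<path>` open polyline, stroke `#ff00ff` → engrave (S352, F3491). Machine vertices: (96.8544,48.1951) → (76.6775,176.0883) → (113.6194,89.9895). Open path.

G21
G90
G00 X112.4448 Y141.8570
M3 S352
G1 X80.3515 Y135.7720 F3491
G1 X47.5982 Y115.9752
G1 X14.1849 Y82.4664
M5
G00 X82.8467 Y175.6410
M3 S868
G1 X27.8153 Y108.2039 F1407
M5
G00 X96.8544 Y48.1951
M3 S352
G1 X76.6775 Y176.0883 F3491
G1 X113.6194 Y89.9895
M5
G00 X0.0000 Y0.0000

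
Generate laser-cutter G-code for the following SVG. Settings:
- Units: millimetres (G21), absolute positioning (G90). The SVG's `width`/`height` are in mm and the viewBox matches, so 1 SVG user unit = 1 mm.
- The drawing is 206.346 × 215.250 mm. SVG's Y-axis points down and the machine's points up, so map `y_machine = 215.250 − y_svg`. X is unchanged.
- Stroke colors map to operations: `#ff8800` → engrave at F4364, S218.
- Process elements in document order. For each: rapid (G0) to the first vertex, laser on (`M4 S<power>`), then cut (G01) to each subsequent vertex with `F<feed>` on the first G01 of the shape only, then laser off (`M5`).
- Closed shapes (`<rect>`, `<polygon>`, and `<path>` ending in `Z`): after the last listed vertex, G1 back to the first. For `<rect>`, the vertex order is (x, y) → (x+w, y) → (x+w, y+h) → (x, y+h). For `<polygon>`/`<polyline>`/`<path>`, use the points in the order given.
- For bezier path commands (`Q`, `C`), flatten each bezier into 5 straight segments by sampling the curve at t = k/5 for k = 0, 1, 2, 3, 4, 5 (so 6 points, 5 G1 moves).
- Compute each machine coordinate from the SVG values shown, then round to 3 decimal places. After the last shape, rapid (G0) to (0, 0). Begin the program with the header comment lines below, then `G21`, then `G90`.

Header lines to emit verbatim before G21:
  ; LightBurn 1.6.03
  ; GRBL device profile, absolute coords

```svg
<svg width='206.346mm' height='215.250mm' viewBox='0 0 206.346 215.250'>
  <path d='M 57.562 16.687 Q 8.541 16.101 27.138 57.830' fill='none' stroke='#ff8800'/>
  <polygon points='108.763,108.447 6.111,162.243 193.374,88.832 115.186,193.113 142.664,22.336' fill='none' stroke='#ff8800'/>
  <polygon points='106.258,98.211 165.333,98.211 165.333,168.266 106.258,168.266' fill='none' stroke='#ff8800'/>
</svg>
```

; LightBurn 1.6.03
; GRBL device profile, absolute coords
G21
G90
G0 X57.562 Y198.563
M4 S218
G01 X40.658 Y197.105 F4364
G01 X29.164 Y192.261
G01 X23.079 Y184.033
G01 X22.404 Y172.419
G01 X27.138 Y157.420
M5
G0 X108.763 Y106.803
M4 S218
G01 X6.111 Y53.007 F4364
G01 X193.374 Y126.418
G01 X115.186 Y22.137
G01 X142.664 Y192.914
G01 X108.763 Y106.803
M5
G0 X106.258 Y117.039
M4 S218
G01 X165.333 Y117.039 F4364
G01 X165.333 Y46.984
G01 X106.258 Y46.984
G01 X106.258 Y117.039
M5
G0 X0.000 Y0.000

1 u = 1 mm; y_m = 215.250 − y.

[1] `<path>` quadratic bezier, #ff8800→engrave S218 F4364: (57.562,198.563) → (40.658,197.105) → (29.164,192.261) → (23.079,184.033) → (22.404,172.419) → (27.138,157.420)

[2] `<polygon>` closed polygon, #ff8800→engrave S218 F4364: (108.763,106.803) → (6.111,53.007) → (193.374,126.418) → (115.186,22.137) → (142.664,192.914) → (108.763,106.803) (closed)

[3] `<polygon>` rectangle, #ff8800→engrave S218 F4364: (106.258,117.039) → (165.333,117.039) → (165.333,46.984) → (106.258,46.984) → (106.258,117.039) (closed)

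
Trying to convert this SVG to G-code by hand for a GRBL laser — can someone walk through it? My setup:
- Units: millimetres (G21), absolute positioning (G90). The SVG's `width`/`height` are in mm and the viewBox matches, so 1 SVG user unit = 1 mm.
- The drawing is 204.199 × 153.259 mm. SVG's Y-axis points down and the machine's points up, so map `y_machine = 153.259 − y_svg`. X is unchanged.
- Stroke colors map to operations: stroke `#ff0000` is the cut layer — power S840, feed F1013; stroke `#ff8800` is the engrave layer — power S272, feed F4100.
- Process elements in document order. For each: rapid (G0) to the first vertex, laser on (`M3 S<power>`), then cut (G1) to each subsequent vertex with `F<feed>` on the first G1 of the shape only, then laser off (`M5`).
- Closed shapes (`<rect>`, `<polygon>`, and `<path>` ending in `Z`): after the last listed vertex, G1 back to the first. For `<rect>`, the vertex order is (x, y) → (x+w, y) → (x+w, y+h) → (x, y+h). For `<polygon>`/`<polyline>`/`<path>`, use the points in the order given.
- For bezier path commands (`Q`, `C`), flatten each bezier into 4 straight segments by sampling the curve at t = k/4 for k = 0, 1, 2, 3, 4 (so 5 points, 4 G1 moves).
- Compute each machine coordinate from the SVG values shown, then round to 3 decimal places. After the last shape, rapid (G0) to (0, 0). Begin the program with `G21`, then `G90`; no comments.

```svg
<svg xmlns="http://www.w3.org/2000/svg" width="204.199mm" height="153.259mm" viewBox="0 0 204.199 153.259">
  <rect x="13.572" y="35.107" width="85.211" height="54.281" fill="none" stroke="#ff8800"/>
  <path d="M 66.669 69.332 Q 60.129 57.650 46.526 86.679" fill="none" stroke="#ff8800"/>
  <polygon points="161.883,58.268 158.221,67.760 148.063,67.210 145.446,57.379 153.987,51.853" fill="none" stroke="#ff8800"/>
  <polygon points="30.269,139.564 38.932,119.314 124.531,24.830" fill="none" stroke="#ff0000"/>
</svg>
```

viewBox `0 0 204.199 153.259` with mm width/height → 1 unit = 1 mm. Flip: y_m = 153.259 − y_svg.

**Shape 1** — `<rect>` rectangle, stroke `#ff8800` → engrave (S272, F4100). Machine vertices: (13.572,118.152) → (98.783,118.152) → (98.783,63.871) → (13.572,63.871) → (13.572,118.152). Closed: final G1 returns to the first vertex.

**Shape 2** — `<path>` quadratic bezier, stroke `#ff8800` → engrave (S272, F4100). Control points (SVG): P0=(66.669,69.332), P1=(60.129,57.650), P2=(46.526,86.679); sampled at t=k/4. Machine vertices: (66.669,83.927) → (62.958,87.224) → (58.363,85.431) → (52.886,78.550) → (46.526,66.580). Open path.

**Shape 3** — `<polygon>` regular polygon, stroke `#ff8800` → engrave (S272, F4100). Machine vertices: (161.883,94.991) → (158.221,85.499) → (148.063,86.049) → (145.446,95.880) → (153.987,101.406) → (161.883,94.991). Closed: final G1 returns to the first vertex.

**Shape 4** — `<polygon>` closed polygon, stroke `#ff0000` → cut (S840, F1013). Machine vertices: (30.269,13.695) → (38.932,33.945) → (124.531,128.429) → (30.269,13.695). Closed: final G1 returns to the first vertex.

G21
G90
G0 X13.572 Y118.152
M3 S272
G1 X98.783 Y118.152 F4100
G1 X98.783 Y63.871
G1 X13.572 Y63.871
G1 X13.572 Y118.152
M5
G0 X66.669 Y83.927
M3 S272
G1 X62.958 Y87.224 F4100
G1 X58.363 Y85.431
G1 X52.886 Y78.550
G1 X46.526 Y66.580
M5
G0 X161.883 Y94.991
M3 S272
G1 X158.221 Y85.499 F4100
G1 X148.063 Y86.049
G1 X145.446 Y95.880
G1 X153.987 Y101.406
G1 X161.883 Y94.991
M5
G0 X30.269 Y13.695
M3 S840
G1 X38.932 Y33.945 F1013
G1 X124.531 Y128.429
G1 X30.269 Y13.695
M5
G0 X0.000 Y0.000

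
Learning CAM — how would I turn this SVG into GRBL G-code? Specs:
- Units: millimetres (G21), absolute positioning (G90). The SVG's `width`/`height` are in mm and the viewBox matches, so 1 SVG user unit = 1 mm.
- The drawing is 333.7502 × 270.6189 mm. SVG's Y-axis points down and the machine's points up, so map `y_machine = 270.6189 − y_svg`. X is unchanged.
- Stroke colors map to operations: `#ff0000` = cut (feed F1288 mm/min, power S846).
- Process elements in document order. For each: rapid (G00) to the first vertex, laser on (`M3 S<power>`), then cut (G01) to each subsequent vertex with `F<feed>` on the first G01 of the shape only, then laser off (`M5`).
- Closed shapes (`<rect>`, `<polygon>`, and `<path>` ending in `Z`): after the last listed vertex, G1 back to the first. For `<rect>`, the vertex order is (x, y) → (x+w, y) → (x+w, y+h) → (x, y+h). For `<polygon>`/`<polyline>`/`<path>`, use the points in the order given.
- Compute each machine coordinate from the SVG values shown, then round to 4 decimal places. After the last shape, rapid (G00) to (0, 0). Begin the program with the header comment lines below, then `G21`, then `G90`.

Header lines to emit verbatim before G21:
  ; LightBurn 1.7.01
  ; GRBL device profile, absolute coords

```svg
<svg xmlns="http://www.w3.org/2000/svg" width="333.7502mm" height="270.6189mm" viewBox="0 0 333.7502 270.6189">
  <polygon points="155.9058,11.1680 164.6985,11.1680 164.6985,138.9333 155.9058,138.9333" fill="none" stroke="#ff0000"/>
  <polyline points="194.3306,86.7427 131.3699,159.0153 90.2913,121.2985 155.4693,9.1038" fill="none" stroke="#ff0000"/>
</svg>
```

Since the viewBox matches the mm dimensions, user units are millimetres directly. The only transform is the Y-flip y_m = 270.6189 − y_svg.

Shape 1 is a rectangle drawn with `<polygon>`. Its stroke #ff0000 means cut at S846, F1288. After flipping Y the toolpath is (155.9058,259.4509) → (164.6985,259.4509) → (164.6985,131.6856) → (155.9058,131.6856) → (155.9058,259.4509), returning to the start.

Shape 2 is a open polyline drawn with `<polyline>`. Its stroke #ff0000 means cut at S846, F1288. After flipping Y the toolpath is (194.3306,183.8762) → (131.3699,111.6036) → (90.2913,149.3204) → (155.4693,261.5151).

; LightBurn 1.7.01
; GRBL device profile, absolute coords
G21
G90
G00 X155.9058 Y259.4509
M3 S846
G01 X164.6985 Y259.4509 F1288
G01 X164.6985 Y131.6856
G01 X155.9058 Y131.6856
G01 X155.9058 Y259.4509
M5
G00 X194.3306 Y183.8762
M3 S846
G01 X131.3699 Y111.6036 F1288
G01 X90.2913 Y149.3204
G01 X155.4693 Y261.5151
M5
G00 X0.0000 Y0.0000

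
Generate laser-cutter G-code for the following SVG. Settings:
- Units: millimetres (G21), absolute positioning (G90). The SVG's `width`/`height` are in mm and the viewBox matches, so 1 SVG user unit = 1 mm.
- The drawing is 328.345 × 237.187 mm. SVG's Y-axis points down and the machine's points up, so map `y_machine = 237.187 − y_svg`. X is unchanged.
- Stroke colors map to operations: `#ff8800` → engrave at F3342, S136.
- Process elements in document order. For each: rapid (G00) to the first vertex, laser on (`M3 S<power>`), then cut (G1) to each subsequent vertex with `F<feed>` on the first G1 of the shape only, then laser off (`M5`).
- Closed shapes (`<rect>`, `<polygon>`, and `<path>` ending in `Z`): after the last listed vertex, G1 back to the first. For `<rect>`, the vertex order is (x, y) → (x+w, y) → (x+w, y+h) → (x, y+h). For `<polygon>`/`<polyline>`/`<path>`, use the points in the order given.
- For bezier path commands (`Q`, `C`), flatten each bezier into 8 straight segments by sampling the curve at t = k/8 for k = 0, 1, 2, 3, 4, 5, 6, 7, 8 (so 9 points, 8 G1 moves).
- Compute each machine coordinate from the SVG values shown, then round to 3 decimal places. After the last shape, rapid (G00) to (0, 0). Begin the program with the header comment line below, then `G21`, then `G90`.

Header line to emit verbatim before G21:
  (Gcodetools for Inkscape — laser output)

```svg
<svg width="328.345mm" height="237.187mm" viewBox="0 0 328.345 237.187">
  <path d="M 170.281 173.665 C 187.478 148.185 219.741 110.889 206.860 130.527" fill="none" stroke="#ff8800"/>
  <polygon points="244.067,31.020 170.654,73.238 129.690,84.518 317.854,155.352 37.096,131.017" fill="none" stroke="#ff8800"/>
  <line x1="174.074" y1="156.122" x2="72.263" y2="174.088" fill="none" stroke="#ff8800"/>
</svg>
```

(Gcodetools for Inkscape — laser output)
G21
G90
G00 X170.281 Y63.522
M3 S136
G1 X177.318 Y73.497 F3342
G1 X185.063 Y83.773
G1 X192.808 Y93.546
G1 X199.850 Y102.010
G1 X205.481 Y108.359
G1 X208.997 Y111.788
G1 X209.692 Y111.490
G1 X206.860 Y106.660
M5
G00 X244.067 Y206.167
M3 S136
G1 X170.654 Y163.949 F3342
G1 X129.690 Y152.669
G1 X317.854 Y81.835
G1 X37.096 Y106.170
G1 X244.067 Y206.167
M5
G00 X174.074 Y81.065
M3 S136
G1 X72.263 Y63.099 F3342
M5
G00 X0.000 Y0.000

viewBox `0 0 328.345 237.187` with mm width/height → 1 unit = 1 mm. Flip: y_m = 237.187 − y_svg.

**Shape 1** — `<path>` cubic bezier, stroke `#ff8800` → engrave (S136, F3342). Control points (SVG): P0=(170.281,173.665), P1=(187.478,148.185), P2=(219.741,110.889), P3=(206.860,130.527); sampled at t=k/8. Machine vertices: (170.281,63.522) → (177.318,73.497) → (185.063,83.773) → (192.808,93.546) → (199.850,102.010) → (205.481,108.359) → (208.997,111.788) → (209.692,111.490) → (206.860,106.660). Open path.

**Shape 2** — `<polygon>` closed polygon, stroke `#ff8800` → engrave (S136, F3342). Machine vertices: (244.067,206.167) → (170.654,163.949) → (129.690,152.669) → (317.854,81.835) → (37.096,106.170) → (244.067,206.167). Closed: final G1 returns to the first vertex.

**Shape 3** — `<line>` line segment, stroke `#ff8800` → engrave (S136, F3342). Machine vertices: (174.074,81.065) → (72.263,63.099). Open path.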